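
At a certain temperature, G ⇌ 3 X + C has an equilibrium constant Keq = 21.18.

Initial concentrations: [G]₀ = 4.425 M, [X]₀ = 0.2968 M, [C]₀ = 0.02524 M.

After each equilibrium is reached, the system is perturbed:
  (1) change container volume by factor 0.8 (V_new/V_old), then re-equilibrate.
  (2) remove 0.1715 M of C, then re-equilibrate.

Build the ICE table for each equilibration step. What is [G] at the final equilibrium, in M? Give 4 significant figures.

[G]_eq = 4.234 M

Q₀ = 1.4913e-04 vs Keq = 21.18 ⇒ Q<K, forward
Step 1:
                   G          X          C
  I            4.425     0.2968    0.02524
  C           -1.183      3.548      1.183
  E            3.242      3.845      1.208
  solve Keq expr → x = 1.183; check Q = 21.18
Then change container volume by factor 0.8 (V_new/V_old).
Step 2:
                   G          X          C
  I            4.053      4.806       1.51
  C            0.225     -0.675     -0.225
  E            4.278      4.131      1.285
  solve Keq expr → x = -0.225; check Q = 21.18
Then remove 0.1715 M of C.
Step 3:
                   G          X          C
  I            4.278      4.131      1.113
  C         -0.04394     0.1318    0.04394
  E            4.234      4.263      1.157
  solve Keq expr → x = 0.04394; check Q = 21.18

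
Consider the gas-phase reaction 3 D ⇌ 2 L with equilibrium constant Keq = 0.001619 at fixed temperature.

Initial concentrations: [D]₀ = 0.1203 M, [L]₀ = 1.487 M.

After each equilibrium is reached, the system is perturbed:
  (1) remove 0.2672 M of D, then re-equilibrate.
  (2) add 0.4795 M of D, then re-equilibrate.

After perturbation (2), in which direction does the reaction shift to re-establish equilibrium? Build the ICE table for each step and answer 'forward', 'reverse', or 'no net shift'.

Q₀ = 1270 vs Keq = 0.001619 ⇒ Q>K, reverse
Step 1:
                    D           L
  Initial      0.1203       1.487
  Change        2.039      -1.359
  Equil         2.159      0.1277
  solve Keq expr → x = -0.6797; check Q = 0.001619
Then remove 0.2672 M of D.
Step 2:
                    D           L
  Initial       1.892      0.1277
  Change       0.0306     -0.0204
  Equil         1.923      0.1073
  solve Keq expr → x = -0.0102; check Q = 0.001619
Then add 0.4795 M of D.
Step 3:
                    D           L
  Initial       2.402      0.1073
  Change     -0.05599     0.03733
  Equil         2.346      0.1446
  solve Keq expr → x = 0.01866; check Q = 0.001619

Direction: forward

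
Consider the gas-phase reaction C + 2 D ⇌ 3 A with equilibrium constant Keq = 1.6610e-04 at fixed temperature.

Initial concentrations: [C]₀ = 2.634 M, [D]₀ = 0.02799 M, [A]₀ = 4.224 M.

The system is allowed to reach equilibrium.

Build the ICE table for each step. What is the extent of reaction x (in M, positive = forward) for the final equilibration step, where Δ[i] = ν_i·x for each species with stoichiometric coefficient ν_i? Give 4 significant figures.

x = -1.351 M

Q₀ = 3.6522e+04 vs Keq = 1.6610e-04 ⇒ Q>K, reverse
Step 1:
                    C           D           A
  Initial       2.634     0.02799       4.224
  Change        1.351       2.702      -4.054
  Equil         3.985        2.73      0.1703
  solve Keq expr → x = -1.351; check Q = 1.6610e-04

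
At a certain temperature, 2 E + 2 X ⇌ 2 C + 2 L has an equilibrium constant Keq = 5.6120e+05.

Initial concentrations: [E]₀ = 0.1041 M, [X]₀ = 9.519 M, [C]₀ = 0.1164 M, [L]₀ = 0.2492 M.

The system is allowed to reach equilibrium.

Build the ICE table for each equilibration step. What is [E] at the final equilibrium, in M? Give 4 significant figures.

Q₀ = 8.5688e-04 vs Keq = 5.6120e+05 ⇒ Q<K, forward
Step 1:
                    E           X           C           L
  Initial      0.1041       9.519      0.1164      0.2492
  Change      -0.1041     -0.1041      0.1041      0.1041
  Equil    1.1044e-05       9.415      0.2205      0.3533
  solve Keq expr → x = 0.05204; check Q = 5.6120e+05

[E]_eq = 1.1044e-05 M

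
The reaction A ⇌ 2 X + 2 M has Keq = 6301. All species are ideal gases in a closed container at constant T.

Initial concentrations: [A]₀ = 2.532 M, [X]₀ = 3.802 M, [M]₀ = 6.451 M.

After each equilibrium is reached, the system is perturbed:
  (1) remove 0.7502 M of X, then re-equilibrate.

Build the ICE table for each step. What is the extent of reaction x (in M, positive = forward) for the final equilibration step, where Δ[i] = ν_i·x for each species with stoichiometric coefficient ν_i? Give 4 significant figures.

x = 0.0945 M

Q₀ = 237.6 vs Keq = 6301 ⇒ Q<K, forward
Step 1:
                   A          X          M
  init         2.532      3.802      6.451
  Δ           -1.719      3.437      3.437
  eq          0.8133      7.239      9.888
  solve Keq expr → x = 1.719; check Q = 6301
Then remove 0.7502 M of X.
Step 2:
                   A          X          M
  init        0.8133      6.489      9.888
  Δ          -0.0945      0.189      0.189
  eq          0.7188      6.678      10.08
  solve Keq expr → x = 0.0945; check Q = 6301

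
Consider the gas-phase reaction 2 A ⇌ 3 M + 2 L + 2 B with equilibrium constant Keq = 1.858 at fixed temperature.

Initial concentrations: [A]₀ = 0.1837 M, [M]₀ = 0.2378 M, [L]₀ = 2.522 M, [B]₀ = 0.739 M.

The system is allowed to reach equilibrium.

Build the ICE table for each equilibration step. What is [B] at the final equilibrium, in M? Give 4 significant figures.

[B]_eq = 0.7479 M

Q₀ = 1.384 vs Keq = 1.858 ⇒ Q<K, forward
Step 1:
                    A           M           L           B
  init         0.1837      0.2378       2.522       0.739
  Δ         -0.008906     0.01336    0.008906    0.008906
  eq           0.1748      0.2512       2.531      0.7479
  solve Keq expr → x = 0.004453; check Q = 1.858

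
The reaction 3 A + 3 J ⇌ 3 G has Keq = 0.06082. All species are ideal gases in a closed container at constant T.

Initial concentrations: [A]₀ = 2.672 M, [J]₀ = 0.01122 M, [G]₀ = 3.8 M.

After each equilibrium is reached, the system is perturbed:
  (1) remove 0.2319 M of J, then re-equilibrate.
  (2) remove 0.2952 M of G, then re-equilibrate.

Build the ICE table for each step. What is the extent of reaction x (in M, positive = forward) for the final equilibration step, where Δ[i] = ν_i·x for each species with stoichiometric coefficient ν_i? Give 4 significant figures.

Q₀ = 2.0364e+06 vs Keq = 0.06082 ⇒ Q>K, reverse
Step 1:
                  A         J         G
  init        2.672   0.01122       3.8
  Δ           1.444     1.444    -1.444
  eq          4.116     1.455     2.356
  solve Keq expr → x = -0.4814; check Q = 0.06082
Then remove 0.2319 M of J.
Step 2:
                  A         J         G
  init        4.116     1.223     2.356
  Δ          0.1193    0.1193   -0.1193
  eq          4.235     1.343     2.237
  solve Keq expr → x = -0.03976; check Q = 0.06082
Then remove 0.2952 M of G.
Step 3:
                  A         J         G
  init        4.235     1.343     1.941
  Δ        -0.09351  -0.09351   0.09351
  eq          4.142     1.249     2.035
  solve Keq expr → x = 0.03117; check Q = 0.06082

x = 0.03117 M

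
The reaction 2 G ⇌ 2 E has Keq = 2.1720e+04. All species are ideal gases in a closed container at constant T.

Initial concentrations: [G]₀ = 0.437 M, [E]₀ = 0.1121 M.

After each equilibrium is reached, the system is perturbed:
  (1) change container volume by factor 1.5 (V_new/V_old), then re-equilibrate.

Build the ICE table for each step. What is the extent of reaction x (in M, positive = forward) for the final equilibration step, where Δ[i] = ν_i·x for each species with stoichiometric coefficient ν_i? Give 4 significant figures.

x = 0 M

Q₀ = 0.0658 vs Keq = 2.1720e+04 ⇒ Q<K, forward
Step 1:
                  G         E
  init        0.437    0.1121
  Δ         -0.4333    0.4333
  eq       0.003701    0.5454
  solve Keq expr → x = 0.2166; check Q = 2.1720e+04
Then change container volume by factor 1.5 (V_new/V_old).
Step 2:
                  G         E
  init     0.002467    0.3636
  Δ               0         0
  eq       0.002467    0.3636
  solve Keq expr → x = 0; check Q = 2.1720e+04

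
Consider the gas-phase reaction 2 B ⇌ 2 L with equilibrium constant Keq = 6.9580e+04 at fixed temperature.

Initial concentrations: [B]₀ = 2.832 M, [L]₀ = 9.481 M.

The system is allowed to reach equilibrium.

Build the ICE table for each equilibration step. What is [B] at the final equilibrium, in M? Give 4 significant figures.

[B]_eq = 0.0465 M

Q₀ = 11.21 vs Keq = 6.9580e+04 ⇒ Q<K, forward
Step 1:
                   B          L
  I            2.832      9.481
  C           -2.785      2.785
  E           0.0465      12.27
  solve Keq expr → x = 1.393; check Q = 6.9580e+04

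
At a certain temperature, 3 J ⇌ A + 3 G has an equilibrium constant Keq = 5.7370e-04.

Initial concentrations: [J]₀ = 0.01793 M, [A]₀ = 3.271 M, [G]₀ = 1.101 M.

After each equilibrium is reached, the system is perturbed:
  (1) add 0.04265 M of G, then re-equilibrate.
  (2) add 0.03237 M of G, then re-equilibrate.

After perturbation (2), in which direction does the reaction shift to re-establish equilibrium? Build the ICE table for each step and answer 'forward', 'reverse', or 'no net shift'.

Direction: reverse

Q₀ = 7.5736e+05 vs Keq = 5.7370e-04 ⇒ Q>K, reverse
Step 1:
                   J          A          G
  I          0.01793      3.271      1.101
  C             1.04    -0.3465      -1.04
  E            1.057      2.924    0.06144
  solve Keq expr → x = -0.3465; check Q = 5.7370e-04
Then add 0.04265 M of G.
Step 2:
                   J          A          G
  I            1.057      2.924     0.1041
  C          0.04022   -0.01341   -0.04022
  E            1.098      2.911    0.06388
  solve Keq expr → x = -0.01341; check Q = 5.7370e-04
Then add 0.03237 M of G.
Step 3:
                   J          A          G
  I            1.098      2.911    0.09625
  C          0.03052   -0.01017   -0.03052
  E            1.128      2.901    0.06573
  solve Keq expr → x = -0.01017; check Q = 5.7370e-04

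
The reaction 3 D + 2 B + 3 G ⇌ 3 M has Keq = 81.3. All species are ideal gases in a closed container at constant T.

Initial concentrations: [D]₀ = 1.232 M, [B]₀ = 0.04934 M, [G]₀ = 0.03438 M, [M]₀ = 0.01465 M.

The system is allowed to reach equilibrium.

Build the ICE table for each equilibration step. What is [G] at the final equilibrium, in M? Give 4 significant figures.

[G]_eq = 0.02917 M

Q₀ = 17 vs Keq = 81.3 ⇒ Q<K, forward
Step 1:
                    D           B           G           M
  Initial       1.232     0.04934     0.03438     0.01465
  Change    -0.005212   -0.003475   -0.005212    0.005212
  Equil         1.227     0.04587     0.02917     0.01986
  solve Keq expr → x = 0.001737; check Q = 81.3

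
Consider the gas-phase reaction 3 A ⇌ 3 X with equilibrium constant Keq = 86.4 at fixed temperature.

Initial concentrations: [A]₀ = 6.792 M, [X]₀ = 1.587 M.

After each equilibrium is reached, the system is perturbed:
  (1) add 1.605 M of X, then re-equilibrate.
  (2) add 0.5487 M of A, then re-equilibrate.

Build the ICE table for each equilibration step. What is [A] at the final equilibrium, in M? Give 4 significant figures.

Q₀ = 0.01276 vs Keq = 86.4 ⇒ Q<K, forward
Step 1:
                   A          X
  Initial      6.792      1.587
  Change      -5.246      5.246
  Equil        1.546      6.833
  solve Keq expr → x = 1.749; check Q = 86.4
Then add 1.605 M of X.
Step 2:
                   A          X
  Initial      1.546      8.438
  Change      0.2961    -0.2961
  Equil        1.842      8.142
  solve Keq expr → x = -0.09869; check Q = 86.4
Then add 0.5487 M of A.
Step 3:
                   A          X
  Initial       2.39      8.142
  Change     -0.4475     0.4475
  Equil        1.943       8.59
  solve Keq expr → x = 0.1492; check Q = 86.4

[A]_eq = 1.943 M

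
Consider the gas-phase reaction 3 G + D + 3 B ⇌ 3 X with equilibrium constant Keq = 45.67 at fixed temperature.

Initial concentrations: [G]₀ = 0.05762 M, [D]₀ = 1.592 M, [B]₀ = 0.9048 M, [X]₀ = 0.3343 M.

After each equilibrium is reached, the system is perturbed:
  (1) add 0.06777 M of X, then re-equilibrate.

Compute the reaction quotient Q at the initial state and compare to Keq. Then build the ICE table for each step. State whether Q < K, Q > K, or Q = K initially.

Q₀ = 165.6 vs Keq = 45.67 ⇒ Q>K, reverse
Step 1:
                   G          D          B          X
  I          0.05762      1.592     0.9048     0.3343
  C          0.02273   0.007578    0.02273   -0.02273
  E          0.08035        1.6     0.9275     0.3116
  solve Keq expr → x = -0.007578; check Q = 45.67
Then add 0.06777 M of X.
Step 2:
                   G          D          B          X
  I          0.08035        1.6     0.9275     0.3793
  C          0.01281   0.004268    0.01281   -0.01281
  E          0.09316      1.604     0.9403     0.3665
  solve Keq expr → x = -0.004268; check Q = 45.67

Q₀ = 165.6; Q > K (proceeds reverse)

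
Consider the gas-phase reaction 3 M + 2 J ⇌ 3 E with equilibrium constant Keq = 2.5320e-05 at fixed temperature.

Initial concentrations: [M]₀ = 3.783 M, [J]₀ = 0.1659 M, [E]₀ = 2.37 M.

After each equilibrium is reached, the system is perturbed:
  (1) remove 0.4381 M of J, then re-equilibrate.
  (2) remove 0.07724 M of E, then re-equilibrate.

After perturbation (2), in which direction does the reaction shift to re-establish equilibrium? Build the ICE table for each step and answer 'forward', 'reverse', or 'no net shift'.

Direction: forward

Q₀ = 8.934 vs Keq = 2.5320e-05 ⇒ Q>K, reverse
Step 1:
                   M          J          E
  Initial      3.783     0.1659       2.37
  Change       2.134      1.422     -2.134
  Equil        5.917      1.588     0.2365
  solve Keq expr → x = -0.7112; check Q = 2.5320e-05
Then remove 0.4381 M of J.
Step 2:
                   M          J          E
  Initial      5.917       1.15     0.2365
  Change     0.04139    0.02759   -0.04139
  Equil        5.958      1.178     0.1951
  solve Keq expr → x = -0.0138; check Q = 2.5320e-05
Then remove 0.07724 M of E.
Step 3:
                   M          J          E
  Initial      5.958      1.178     0.1179
  Change    -0.06984   -0.04656    0.06984
  Equil        5.888      1.131     0.1877
  solve Keq expr → x = 0.02328; check Q = 2.5320e-05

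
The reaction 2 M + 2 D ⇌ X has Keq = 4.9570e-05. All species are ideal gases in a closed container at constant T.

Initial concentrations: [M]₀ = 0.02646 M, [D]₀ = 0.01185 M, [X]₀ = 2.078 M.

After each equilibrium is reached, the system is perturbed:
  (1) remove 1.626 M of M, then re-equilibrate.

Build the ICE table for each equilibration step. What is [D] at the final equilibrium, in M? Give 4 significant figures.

[D]_eq = 4.157 M

Q₀ = 2.1136e+07 vs Keq = 4.9570e-05 ⇒ Q>K, reverse
Step 1:
                    M           D           X
  Initial     0.02646     0.01185       2.078
  Change        4.127       4.127      -2.063
  Equil         4.153       4.139     0.01464
  solve Keq expr → x = -2.063; check Q = 4.9570e-05
Then remove 1.626 M of M.
Step 2:
                    M           D           X
  Initial       2.527       4.139     0.01464
  Change      0.01819     0.01819   -0.009095
  Equil         2.545       4.157    0.005549
  solve Keq expr → x = -0.009095; check Q = 4.9570e-05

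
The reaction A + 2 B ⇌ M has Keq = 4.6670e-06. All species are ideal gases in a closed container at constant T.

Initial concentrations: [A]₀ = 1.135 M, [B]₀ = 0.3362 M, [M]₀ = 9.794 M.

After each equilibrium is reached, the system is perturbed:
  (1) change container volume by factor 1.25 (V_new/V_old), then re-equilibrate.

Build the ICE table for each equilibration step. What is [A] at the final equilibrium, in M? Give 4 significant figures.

[A]_eq = 8.733 M

Q₀ = 76.34 vs Keq = 4.6670e-06 ⇒ Q>K, reverse
Step 1:
                    A           B           M
  I             1.135      0.3362       9.794
  C             9.774       19.55      -9.774
  E             10.91       19.88     0.02013
  solve Keq expr → x = -9.774; check Q = 4.6670e-06
Then change container volume by factor 1.25 (V_new/V_old).
Step 2:
                    A           B           M
  I             8.727       15.91      0.0161
  C          0.005775     0.01155   -0.005775
  E             8.733       15.92     0.01033
  solve Keq expr → x = -0.005775; check Q = 4.6670e-06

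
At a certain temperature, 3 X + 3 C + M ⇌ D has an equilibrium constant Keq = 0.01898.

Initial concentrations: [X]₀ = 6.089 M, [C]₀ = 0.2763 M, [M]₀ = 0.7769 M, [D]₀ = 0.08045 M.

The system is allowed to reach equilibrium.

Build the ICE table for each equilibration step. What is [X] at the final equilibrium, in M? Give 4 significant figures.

Q₀ = 0.02175 vs Keq = 0.01898 ⇒ Q>K, reverse
Step 1:
                   X          C          M          D
  I            6.089     0.2763     0.7769    0.08045
  C         0.008593   0.008593   0.002864  -0.002864
  E            6.098     0.2849     0.7798    0.07759
  solve Keq expr → x = -0.002864; check Q = 0.01898

[X]_eq = 6.098 M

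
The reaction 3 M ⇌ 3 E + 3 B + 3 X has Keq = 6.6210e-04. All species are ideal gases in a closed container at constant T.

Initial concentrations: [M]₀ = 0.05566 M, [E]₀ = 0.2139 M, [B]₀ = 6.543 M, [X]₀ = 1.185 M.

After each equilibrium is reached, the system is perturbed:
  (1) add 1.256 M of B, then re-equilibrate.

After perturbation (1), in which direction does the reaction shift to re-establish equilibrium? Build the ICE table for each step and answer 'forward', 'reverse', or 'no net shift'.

Direction: reverse

Q₀ = 2.6454e+04 vs Keq = 6.6210e-04 ⇒ Q>K, reverse
Step 1:
                  M         E         B         X
  init      0.05566    0.2139     6.543     1.185
  Δ          0.2101   -0.2101   -0.2101   -0.2101
  eq         0.2658  0.003753     6.333    0.9749
  solve Keq expr → x = -0.07005; check Q = 6.6210e-04
Then add 1.256 M of B.
Step 2:
                  M         E         B         X
  init       0.2658  0.003753     7.589    0.9749
  Δ       6.1165e-04 -6.1165e-04 -6.1165e-04 -6.1165e-04
  eq         0.2664  0.003141     7.588    0.9742
  solve Keq expr → x = -2.0388e-04; check Q = 6.6210e-04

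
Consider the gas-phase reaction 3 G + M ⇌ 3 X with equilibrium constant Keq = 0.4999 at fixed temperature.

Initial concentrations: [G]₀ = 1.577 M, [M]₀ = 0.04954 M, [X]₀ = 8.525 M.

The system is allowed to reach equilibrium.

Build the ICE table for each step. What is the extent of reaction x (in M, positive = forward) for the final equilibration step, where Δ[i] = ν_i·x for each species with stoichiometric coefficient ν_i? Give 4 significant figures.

x = -1.274 M

Q₀ = 3189 vs Keq = 0.4999 ⇒ Q>K, reverse
Step 1:
                   G          M          X
  init         1.577    0.04954      8.525
  Δ            3.821      1.274     -3.821
  eq           5.398      1.323      4.704
  solve Keq expr → x = -1.274; check Q = 0.4999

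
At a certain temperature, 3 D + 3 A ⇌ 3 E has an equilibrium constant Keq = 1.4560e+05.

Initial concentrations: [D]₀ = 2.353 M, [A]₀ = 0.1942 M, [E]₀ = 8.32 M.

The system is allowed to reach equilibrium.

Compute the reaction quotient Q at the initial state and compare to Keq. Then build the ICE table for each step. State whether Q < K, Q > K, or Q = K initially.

Q₀ = 6036; Q < K (proceeds forward)

Q₀ = 6036 vs Keq = 1.4560e+05 ⇒ Q<K, forward
Step 1:
                    D           A           E
  init          2.353      0.1942        8.32
  Δ           -0.1223     -0.1223      0.1223
  eq            2.231     0.07194       8.442
  solve Keq expr → x = 0.04075; check Q = 1.4560e+05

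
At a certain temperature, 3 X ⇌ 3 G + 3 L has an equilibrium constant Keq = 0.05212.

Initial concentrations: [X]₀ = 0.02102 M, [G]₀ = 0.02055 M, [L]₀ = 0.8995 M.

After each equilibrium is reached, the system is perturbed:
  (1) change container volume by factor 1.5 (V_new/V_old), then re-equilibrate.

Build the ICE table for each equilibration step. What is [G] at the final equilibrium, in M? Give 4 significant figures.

Q₀ = 0.6801 vs Keq = 0.05212 ⇒ Q>K, reverse
Step 1:
                    X           G           L
  I           0.02102     0.02055      0.8995
  C          0.008273   -0.008273   -0.008273
  E           0.02929     0.01228      0.8912
  solve Keq expr → x = -0.002758; check Q = 0.05212
Then change container volume by factor 1.5 (V_new/V_old).
Step 2:
                    X           G           L
  I           0.01953    0.008185      0.5942
  C         -0.002485    0.002485    0.002485
  E           0.01704     0.01067      0.5966
  solve Keq expr → x = 8.2844e-04; check Q = 0.05212

[G]_eq = 0.01067 M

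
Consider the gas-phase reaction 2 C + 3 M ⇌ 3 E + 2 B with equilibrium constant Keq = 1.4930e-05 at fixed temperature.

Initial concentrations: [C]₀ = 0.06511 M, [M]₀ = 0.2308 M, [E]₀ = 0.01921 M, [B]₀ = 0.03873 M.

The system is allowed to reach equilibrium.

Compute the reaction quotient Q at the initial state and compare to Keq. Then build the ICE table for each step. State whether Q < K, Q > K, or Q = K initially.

Q₀ = 2.0402e-04; Q > K (proceeds reverse)

Q₀ = 2.0402e-04 vs Keq = 1.4930e-05 ⇒ Q>K, reverse
Step 1:
                   C          M          E          B
  I          0.06511     0.2308    0.01921    0.03873
  C         0.006164   0.009246  -0.009246  -0.006164
  E          0.07127       0.24   0.009964    0.03257
  solve Keq expr → x = -0.003082; check Q = 1.4930e-05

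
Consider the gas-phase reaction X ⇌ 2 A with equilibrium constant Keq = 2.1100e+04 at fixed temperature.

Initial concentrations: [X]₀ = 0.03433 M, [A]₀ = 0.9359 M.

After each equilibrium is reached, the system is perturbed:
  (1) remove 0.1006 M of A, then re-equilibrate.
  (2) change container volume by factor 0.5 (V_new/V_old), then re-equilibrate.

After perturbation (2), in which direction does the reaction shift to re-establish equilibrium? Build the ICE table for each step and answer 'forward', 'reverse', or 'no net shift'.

Q₀ = 25.51 vs Keq = 2.1100e+04 ⇒ Q<K, forward
Step 1:
                   X          A
  I          0.03433     0.9359
  C         -0.03428    0.06856
  E       4.7817e-05      1.004
  solve Keq expr → x = 0.03428; check Q = 2.1100e+04
Then remove 0.1006 M of A.
Step 2:
                   X          A
  I       4.7817e-05     0.9039
  C       -9.0969e-06 1.8194e-05
  E       3.8721e-05     0.9039
  solve Keq expr → x = 9.0969e-06; check Q = 2.1100e+04
Then change container volume by factor 0.5 (V_new/V_old).
Step 3:
                   X          A
  I       7.7441e-05      1.808
  C       7.7415e-05 -1.5483e-04
  E       1.5486e-04      1.808
  solve Keq expr → x = -7.7415e-05; check Q = 2.1100e+04

Direction: reverse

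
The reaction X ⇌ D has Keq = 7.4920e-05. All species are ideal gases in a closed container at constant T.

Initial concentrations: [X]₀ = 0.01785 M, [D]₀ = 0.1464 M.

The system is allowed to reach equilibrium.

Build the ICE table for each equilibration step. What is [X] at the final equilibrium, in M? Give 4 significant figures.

Q₀ = 8.202 vs Keq = 7.4920e-05 ⇒ Q>K, reverse
Step 1:
                    X           D
  I           0.01785      0.1464
  C            0.1464     -0.1464
  E            0.1642  1.2305e-05
  solve Keq expr → x = -0.1464; check Q = 7.4920e-05

[X]_eq = 0.1642 M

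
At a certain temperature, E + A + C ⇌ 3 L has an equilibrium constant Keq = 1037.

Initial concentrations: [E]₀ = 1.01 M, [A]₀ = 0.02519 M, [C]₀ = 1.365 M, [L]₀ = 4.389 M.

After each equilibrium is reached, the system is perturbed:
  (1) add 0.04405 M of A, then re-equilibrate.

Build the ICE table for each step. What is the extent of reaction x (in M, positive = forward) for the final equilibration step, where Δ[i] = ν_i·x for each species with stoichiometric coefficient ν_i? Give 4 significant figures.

x = 0.03625 M

Q₀ = 2435 vs Keq = 1037 ⇒ Q>K, reverse
Step 1:
                  E         A         C         L
  I            1.01   0.02519     1.365     4.389
  C         0.02802   0.02802   0.02802  -0.08405
  E           1.038   0.05321     1.393     4.305
  solve Keq expr → x = -0.02802; check Q = 1037
Then add 0.04405 M of A.
Step 2:
                  E         A         C         L
  I           1.038   0.09726     1.393     4.305
  C        -0.03625  -0.03625  -0.03625    0.1088
  E           1.002     0.061     1.357     4.414
  solve Keq expr → x = 0.03625; check Q = 1037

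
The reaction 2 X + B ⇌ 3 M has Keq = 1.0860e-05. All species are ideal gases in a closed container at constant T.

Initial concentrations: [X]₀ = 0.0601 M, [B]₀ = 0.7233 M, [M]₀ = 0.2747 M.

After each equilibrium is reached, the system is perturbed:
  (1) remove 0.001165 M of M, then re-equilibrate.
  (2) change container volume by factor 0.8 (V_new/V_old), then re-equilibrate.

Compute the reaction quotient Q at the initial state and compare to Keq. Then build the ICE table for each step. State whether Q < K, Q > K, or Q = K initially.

Q₀ = 7.934 vs Keq = 1.0860e-05 ⇒ Q>K, reverse
Step 1:
                   X          B          M
  init        0.0601     0.7233     0.2747
  Δ           0.1778    0.08892    -0.2668
  eq          0.2379     0.8122   0.007934
  solve Keq expr → x = -0.08892; check Q = 1.0860e-05
Then remove 0.001165 M of M.
Step 2:
                   X          B          M
  init        0.2379     0.8122   0.006769
  Δ       -7.6450e-04 -3.8225e-04   0.001147
  eq          0.2372     0.8118   0.007916
  solve Keq expr → x = 3.8225e-04; check Q = 1.0860e-05
Then change container volume by factor 0.8 (V_new/V_old).
Step 3:
                   X          B          M
  init        0.2965      1.015   0.009895
  Δ                0          0          0
  eq          0.2965      1.015   0.009895
  solve Keq expr → x = 0; check Q = 1.0860e-05

Q₀ = 7.934; Q > K (proceeds reverse)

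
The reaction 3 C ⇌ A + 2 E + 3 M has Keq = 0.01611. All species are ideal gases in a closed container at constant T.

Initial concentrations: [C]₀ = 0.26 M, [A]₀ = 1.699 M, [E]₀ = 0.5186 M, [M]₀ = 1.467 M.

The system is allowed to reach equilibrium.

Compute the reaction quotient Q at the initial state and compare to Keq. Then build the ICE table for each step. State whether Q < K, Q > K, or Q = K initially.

Q₀ = 82.08 vs Keq = 0.01611 ⇒ Q>K, reverse
Step 1:
                  C         A         E         M
  I            0.26     1.699    0.5186     1.467
  C          0.6155   -0.2052   -0.4103   -0.6155
  E          0.8755     1.494    0.1083    0.8515
  solve Keq expr → x = -0.2052; check Q = 0.01611

Q₀ = 82.08; Q > K (proceeds reverse)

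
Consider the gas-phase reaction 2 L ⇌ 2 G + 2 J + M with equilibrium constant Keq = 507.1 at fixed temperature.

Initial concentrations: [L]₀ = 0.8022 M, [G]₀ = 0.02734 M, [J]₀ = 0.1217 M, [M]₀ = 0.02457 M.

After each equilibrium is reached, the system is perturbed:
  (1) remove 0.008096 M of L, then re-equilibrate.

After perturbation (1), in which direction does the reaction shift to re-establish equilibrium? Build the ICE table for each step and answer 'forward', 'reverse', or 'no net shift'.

Direction: reverse

Q₀ = 4.2269e-07 vs Keq = 507.1 ⇒ Q<K, forward
Step 1:
                  L         G         J         M
  Initial    0.8022   0.02734    0.1217   0.02457
  Change    -0.7813    0.7813    0.7813    0.3907
  Equil     0.02089    0.8086     0.903    0.4152
  solve Keq expr → x = 0.3907; check Q = 507.1
Then remove 0.008096 M of L.
Step 2:
                  L         G         J         M
  Initial    0.0128    0.8086     0.903    0.4152
  Change   0.007629 -0.007629 -0.007629 -0.003815
  Equil     0.02043     0.801    0.8954    0.4114
  solve Keq expr → x = -0.003815; check Q = 507.1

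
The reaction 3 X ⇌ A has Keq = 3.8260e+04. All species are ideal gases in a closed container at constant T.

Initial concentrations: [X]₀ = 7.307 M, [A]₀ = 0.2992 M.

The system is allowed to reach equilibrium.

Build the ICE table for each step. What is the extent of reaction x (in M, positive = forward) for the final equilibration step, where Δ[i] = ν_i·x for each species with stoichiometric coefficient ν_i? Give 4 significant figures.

Q₀ = 7.6691e-04 vs Keq = 3.8260e+04 ⇒ Q<K, forward
Step 1:
                  X         A
  Initial     7.307    0.2992
  Change     -7.266     2.422
  Equil     0.04143     2.721
  solve Keq expr → x = 2.422; check Q = 3.8260e+04

x = 2.422 M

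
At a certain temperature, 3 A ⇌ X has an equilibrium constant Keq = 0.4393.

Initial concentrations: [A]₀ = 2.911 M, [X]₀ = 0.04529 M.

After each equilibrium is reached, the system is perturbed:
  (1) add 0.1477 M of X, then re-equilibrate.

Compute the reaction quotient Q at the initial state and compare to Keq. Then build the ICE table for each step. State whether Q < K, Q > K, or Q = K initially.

Q₀ = 0.001836 vs Keq = 0.4393 ⇒ Q<K, forward
Step 1:
                   A          X
  I            2.911    0.04529
  C           -1.778     0.5928
  E            1.133     0.6381
  solve Keq expr → x = 0.5928; check Q = 0.4393
Then add 0.1477 M of X.
Step 2:
                   A          X
  I            1.133     0.7858
  C          0.06936   -0.02312
  E            1.202     0.7627
  solve Keq expr → x = -0.02312; check Q = 0.4393

Q₀ = 0.001836; Q < K (proceeds forward)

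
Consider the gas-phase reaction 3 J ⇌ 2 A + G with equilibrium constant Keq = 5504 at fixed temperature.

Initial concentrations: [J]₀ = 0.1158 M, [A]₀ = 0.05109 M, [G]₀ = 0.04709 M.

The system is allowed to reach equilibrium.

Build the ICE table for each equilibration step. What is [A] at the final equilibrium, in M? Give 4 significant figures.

[A]_eq = 0.1242 M

Q₀ = 0.07915 vs Keq = 5504 ⇒ Q<K, forward
Step 1:
                    J           A           G
  I            0.1158     0.05109     0.04709
  C           -0.1096     0.07309     0.03654
  E          0.006165      0.1242     0.08363
  solve Keq expr → x = 0.03654; check Q = 5504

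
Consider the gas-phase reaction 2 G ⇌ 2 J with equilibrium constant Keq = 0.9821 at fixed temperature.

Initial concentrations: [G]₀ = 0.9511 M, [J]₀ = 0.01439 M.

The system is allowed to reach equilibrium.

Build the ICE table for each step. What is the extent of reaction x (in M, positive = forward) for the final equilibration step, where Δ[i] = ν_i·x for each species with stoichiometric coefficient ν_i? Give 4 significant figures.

Q₀ = 2.2891e-04 vs Keq = 0.9821 ⇒ Q<K, forward
Step 1:
                   G          J
  Initial     0.9511    0.01439
  Change     -0.4662     0.4662
  Equil       0.4849     0.4806
  solve Keq expr → x = 0.2331; check Q = 0.9821

x = 0.2331 M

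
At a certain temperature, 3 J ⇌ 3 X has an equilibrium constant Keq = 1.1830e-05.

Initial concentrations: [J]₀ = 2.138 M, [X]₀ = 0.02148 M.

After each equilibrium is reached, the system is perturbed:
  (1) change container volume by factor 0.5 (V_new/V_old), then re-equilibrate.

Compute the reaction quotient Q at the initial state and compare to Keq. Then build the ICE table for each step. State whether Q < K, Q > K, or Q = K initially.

Q₀ = 1.0141e-06 vs Keq = 1.1830e-05 ⇒ Q<K, forward
Step 1:
                  J         X
  Initial     2.138   0.02148
  Change   -0.02663   0.02663
  Equil       2.111   0.04811
  solve Keq expr → x = 0.008876; check Q = 1.1830e-05
Then change container volume by factor 0.5 (V_new/V_old).
Step 2:
                  J         X
  Initial     4.223   0.09622
  Change          0         0
  Equil       4.223   0.09622
  solve Keq expr → x = 0; check Q = 1.1830e-05

Q₀ = 1.0141e-06; Q < K (proceeds forward)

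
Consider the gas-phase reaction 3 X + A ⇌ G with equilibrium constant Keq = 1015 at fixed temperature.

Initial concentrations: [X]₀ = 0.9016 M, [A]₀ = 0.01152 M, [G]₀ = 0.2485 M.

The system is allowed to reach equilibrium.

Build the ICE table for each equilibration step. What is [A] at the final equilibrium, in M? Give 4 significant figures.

Q₀ = 29.43 vs Keq = 1015 ⇒ Q<K, forward
Step 1:
                   X          A          G
  I           0.9016    0.01152     0.2485
  C         -0.03339   -0.01113    0.01113
  E           0.8682 3.9085e-04     0.2596
  solve Keq expr → x = 0.01113; check Q = 1015

[A]_eq = 3.9085e-04 M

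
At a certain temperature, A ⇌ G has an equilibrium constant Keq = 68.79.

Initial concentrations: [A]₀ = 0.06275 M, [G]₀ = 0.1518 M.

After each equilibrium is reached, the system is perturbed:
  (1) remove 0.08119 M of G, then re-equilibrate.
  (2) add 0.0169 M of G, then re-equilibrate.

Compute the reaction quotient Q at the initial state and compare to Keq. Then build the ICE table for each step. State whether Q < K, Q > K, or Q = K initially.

Q₀ = 2.419 vs Keq = 68.79 ⇒ Q<K, forward
Step 1:
                   A          G
  init       0.06275     0.1518
  Δ         -0.05968    0.05968
  eq        0.003074     0.2115
  solve Keq expr → x = 0.05968; check Q = 68.79
Then remove 0.08119 M of G.
Step 2:
                   A          G
  init      0.003074     0.1303
  Δ        -0.001163   0.001163
  eq        0.001911     0.1314
  solve Keq expr → x = 0.001163; check Q = 68.79
Then add 0.0169 M of G.
Step 3:
                   A          G
  init      0.001911     0.1483
  Δ       2.4216e-04 -2.4216e-04
  eq        0.002153     0.1481
  solve Keq expr → x = -2.4216e-04; check Q = 68.79

Q₀ = 2.419; Q < K (proceeds forward)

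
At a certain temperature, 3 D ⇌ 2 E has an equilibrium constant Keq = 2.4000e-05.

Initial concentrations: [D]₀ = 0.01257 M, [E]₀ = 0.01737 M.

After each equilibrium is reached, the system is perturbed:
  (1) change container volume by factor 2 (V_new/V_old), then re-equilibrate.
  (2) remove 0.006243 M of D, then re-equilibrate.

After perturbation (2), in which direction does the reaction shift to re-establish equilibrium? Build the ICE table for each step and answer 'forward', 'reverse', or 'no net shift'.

Q₀ = 151.9 vs Keq = 2.4000e-05 ⇒ Q>K, reverse
Step 1:
                    D           E
  I           0.01257     0.01737
  C             0.026    -0.01733
  E           0.03857  3.7108e-05
  solve Keq expr → x = -0.008666; check Q = 2.4000e-05
Then change container volume by factor 2 (V_new/V_old).
Step 2:
                    D           E
  I           0.01928  1.8554e-05
  C        8.1391e-06 -5.4261e-06
  E           0.01929  1.3128e-05
  solve Keq expr → x = -2.7130e-06; check Q = 2.4000e-05
Then remove 0.006243 M of D.
Step 3:
                    D           E
  I           0.01305  1.3128e-05
  C        8.7263e-06 -5.8175e-06
  E           0.01306  7.3105e-06
  solve Keq expr → x = -2.9088e-06; check Q = 2.4000e-05

Direction: reverse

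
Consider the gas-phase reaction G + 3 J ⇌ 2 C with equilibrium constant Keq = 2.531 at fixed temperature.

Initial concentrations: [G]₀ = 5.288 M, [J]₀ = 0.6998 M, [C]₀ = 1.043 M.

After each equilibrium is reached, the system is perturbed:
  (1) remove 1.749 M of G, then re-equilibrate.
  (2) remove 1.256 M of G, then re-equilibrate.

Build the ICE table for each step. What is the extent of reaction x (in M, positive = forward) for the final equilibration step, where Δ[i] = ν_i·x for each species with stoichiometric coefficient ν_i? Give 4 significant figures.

Q₀ = 0.6003 vs Keq = 2.531 ⇒ Q<K, forward
Step 1:
                   G          J          C
  I            5.288     0.6998      1.043
  C         -0.07465     -0.224     0.1493
  E            5.213     0.4758      1.192
  solve Keq expr → x = 0.07465; check Q = 2.531
Then remove 1.749 M of G.
Step 2:
                   G          J          C
  I            3.464     0.4758      1.192
  C          0.01895    0.05686   -0.03791
  E            3.483     0.5327      1.154
  solve Keq expr → x = -0.01895; check Q = 2.531
Then remove 1.256 M of G.
Step 3:
                   G          J          C
  I            2.227     0.5327      1.154
  C          0.02248    0.06745   -0.04497
  E             2.25     0.6001      1.109
  solve Keq expr → x = -0.02248; check Q = 2.531

x = -0.02248 M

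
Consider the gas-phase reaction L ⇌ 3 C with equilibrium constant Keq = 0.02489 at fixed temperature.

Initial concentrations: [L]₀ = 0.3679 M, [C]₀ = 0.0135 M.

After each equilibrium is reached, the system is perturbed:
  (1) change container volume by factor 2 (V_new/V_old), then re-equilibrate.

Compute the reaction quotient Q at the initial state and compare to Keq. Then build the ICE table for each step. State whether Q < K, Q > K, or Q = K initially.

Q₀ = 6.6876e-06; Q < K (proceeds forward)

Q₀ = 6.6876e-06 vs Keq = 0.02489 ⇒ Q<K, forward
Step 1:
                    L           C
  init         0.3679      0.0135
  Δ          -0.06114      0.1834
  eq           0.3068      0.1969
  solve Keq expr → x = 0.06114; check Q = 0.02489
Then change container volume by factor 2 (V_new/V_old).
Step 2:
                    L           C
  init         0.1534     0.09846
  Δ          -0.01725     0.05174
  eq           0.1361      0.1502
  solve Keq expr → x = 0.01725; check Q = 0.02489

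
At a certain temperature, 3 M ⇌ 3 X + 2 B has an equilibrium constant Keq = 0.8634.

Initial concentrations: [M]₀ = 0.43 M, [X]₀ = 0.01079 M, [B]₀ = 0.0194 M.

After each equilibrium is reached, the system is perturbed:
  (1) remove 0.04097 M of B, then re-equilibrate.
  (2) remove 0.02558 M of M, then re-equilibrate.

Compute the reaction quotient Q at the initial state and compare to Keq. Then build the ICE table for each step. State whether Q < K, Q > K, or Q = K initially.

Q₀ = 5.9465e-09; Q < K (proceeds forward)

Q₀ = 5.9465e-09 vs Keq = 0.8634 ⇒ Q<K, forward
Step 1:
                   M          X          B
  I             0.43    0.01079     0.0194
  C          -0.3069     0.3069     0.2046
  E           0.1231     0.3177      0.224
  solve Keq expr → x = 0.1023; check Q = 0.8634
Then remove 0.04097 M of B.
Step 2:
                   M          X          B
  I           0.1231     0.3177      0.183
  C        -0.009653   0.009653   0.006436
  E           0.1134     0.3274     0.1895
  solve Keq expr → x = 0.003218; check Q = 0.8634
Then remove 0.02558 M of M.
Step 3:
                   M          X          B
  I          0.08784     0.3274     0.1895
  C          0.01597   -0.01597   -0.01065
  E           0.1038     0.3114     0.1788
  solve Keq expr → x = -0.005323; check Q = 0.8634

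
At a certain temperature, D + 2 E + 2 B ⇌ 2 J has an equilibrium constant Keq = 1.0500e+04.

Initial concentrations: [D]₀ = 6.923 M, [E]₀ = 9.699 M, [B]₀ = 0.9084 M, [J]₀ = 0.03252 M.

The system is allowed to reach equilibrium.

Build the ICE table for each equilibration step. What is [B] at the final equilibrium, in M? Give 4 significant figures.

Q₀ = 1.9679e-06 vs Keq = 1.0500e+04 ⇒ Q<K, forward
Step 1:
                  D         E         B         J
  I           6.923     9.699    0.9084   0.03252
  C          -0.454    -0.908    -0.908     0.908
  E           6.469     8.791 4.1050e-04    0.9405
  solve Keq expr → x = 0.454; check Q = 1.0500e+04

[B]_eq = 4.1050e-04 M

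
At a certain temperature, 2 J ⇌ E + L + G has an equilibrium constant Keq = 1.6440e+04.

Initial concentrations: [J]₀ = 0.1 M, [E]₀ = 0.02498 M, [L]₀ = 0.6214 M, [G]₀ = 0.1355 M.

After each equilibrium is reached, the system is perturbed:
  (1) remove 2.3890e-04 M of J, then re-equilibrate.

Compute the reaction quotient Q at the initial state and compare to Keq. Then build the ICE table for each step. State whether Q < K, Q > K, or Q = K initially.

Q₀ = 0.2103; Q < K (proceeds forward)

Q₀ = 0.2103 vs Keq = 1.6440e+04 ⇒ Q<K, forward
Step 1:
                   J          E          L          G
  init           0.1    0.02498     0.6214     0.1355
  Δ         -0.09925    0.04962    0.04962    0.04962
  eq      7.5082e-04     0.0746      0.671     0.1851
  solve Keq expr → x = 0.04962; check Q = 1.6440e+04
Then remove 2.3890e-04 M of J.
Step 2:
                   J          E          L          G
  init    5.1192e-04     0.0746      0.671     0.1851
  Δ       2.3799e-04 -1.1900e-04 -1.1900e-04 -1.1900e-04
  eq      7.4991e-04    0.07449     0.6709      0.185
  solve Keq expr → x = -1.1900e-04; check Q = 1.6440e+04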